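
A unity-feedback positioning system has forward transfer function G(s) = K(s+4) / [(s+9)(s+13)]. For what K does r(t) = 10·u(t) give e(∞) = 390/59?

System type = 0 (no poles at s=0).
K_p = lim_{s→0} G(s) = K·4 / (9·13) = (4/117)·K.
e_ss = 10/(1 + K_p) = 390/59 ⇒ 1 + (4/117)·K = 59/39 ⇒ K = 15.

15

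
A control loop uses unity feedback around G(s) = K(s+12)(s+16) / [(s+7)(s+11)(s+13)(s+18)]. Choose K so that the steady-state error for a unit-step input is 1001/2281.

120

G(s) has no factors of s in the denominator, so the system is type 0.
K_p = lim_{s→0} G(s) = K·12·16 / (7·11·13·18) = (32/3003)·K.
e_ss = 1/(1 + K_p) = 1001/2281 ⇒ 1 + (32/3003)·K = 2281/1001 ⇒ K = 120.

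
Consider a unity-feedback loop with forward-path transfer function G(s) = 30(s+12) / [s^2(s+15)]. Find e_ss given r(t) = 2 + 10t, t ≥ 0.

The open loop has two poles at the origin → type 2 system. By superposition:
  • 2: tracked with zero error.
  • 10t: tracked with zero error.
Total e_ss = 0.

0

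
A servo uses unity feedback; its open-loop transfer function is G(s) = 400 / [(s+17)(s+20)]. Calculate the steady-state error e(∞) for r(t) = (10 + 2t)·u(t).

System type = 0 (no poles at s=0). Taking each input component in turn:
  • 10: e_ss = 10/(1+K_p) with K_p=20/17 → 170/37.
  • 2t: a type-0 system cannot track it, e_ss → ∞.
The unbounded component dominates.

infinity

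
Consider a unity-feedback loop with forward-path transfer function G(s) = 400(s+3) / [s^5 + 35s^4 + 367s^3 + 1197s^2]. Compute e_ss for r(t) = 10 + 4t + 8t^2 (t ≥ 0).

15.96

The denominator has no term below 1197s^2 — 2 poles at s=0, type 2. Taking each input component in turn:
  • 10: tracked with zero error.
  • 4t: tracked with zero error.
  • 8t^2: e_ss = 16/K_a with K_a=400/399 → 15.96.
Total e_ss = 15.96.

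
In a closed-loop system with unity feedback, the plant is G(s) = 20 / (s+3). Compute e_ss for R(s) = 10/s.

G(s) has no factors of s in the denominator, so the system is type 0.
K_p = lim_{s→0} G(s) = 20 / (3) = 20/3.
e_ss = 10/(1 + K_p) = 10/(23/3) = 30/23.

30/23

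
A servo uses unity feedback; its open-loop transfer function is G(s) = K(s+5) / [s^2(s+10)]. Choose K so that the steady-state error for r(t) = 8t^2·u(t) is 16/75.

150

Two free integrators in G(s): this is a type 2 system.
K_a = lim_{s→0} s^2·G(s) = K·5 / (10) = 0.5·K.
e_ss = 16/K_a = 16/75 ⇒ K_a = 75 ⇒ K = 75/0.5 = 150.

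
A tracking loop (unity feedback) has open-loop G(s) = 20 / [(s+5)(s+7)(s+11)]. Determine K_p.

4/77

G(s) has no factors of s in the denominator, so the system is type 0.
K_p = lim_{s→0} G(s) = 20 / (5·7·11) = 4/77.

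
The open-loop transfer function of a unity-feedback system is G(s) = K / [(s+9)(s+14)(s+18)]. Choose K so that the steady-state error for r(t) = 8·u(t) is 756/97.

The open loop has no poles at the origin → type 0 system.
K_p = lim_{s→0} G(s) = K / (9·14·18) = (1/2268)·K.
e_ss = 8/(1 + K_p) = 756/97 ⇒ 1 + (1/2268)·K = 194/189 ⇒ K = 60.

60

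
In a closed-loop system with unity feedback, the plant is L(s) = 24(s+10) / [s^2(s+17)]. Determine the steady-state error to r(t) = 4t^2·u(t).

17/30

System type = 2 (two poles at s=0).
K_a = lim_{s→0} s^2·L(s) = 24·10 / (17) = 240/17.
r(t) = 4t^2 gives R(s) = 8/s^3.
e_ss = 8/K_a = 8/(240/17) = 17/30.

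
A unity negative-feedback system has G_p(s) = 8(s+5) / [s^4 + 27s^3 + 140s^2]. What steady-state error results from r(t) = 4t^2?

Factoring s^2 from the denominator leaves a polynomial with constant term 140, so the system is type 2.
K_a = lim_{s→0} s^2·G_p(s) = 8·5 / 140 = 2/7.
r(t) = 4t^2 gives R(s) = 8/s^3.
e_ss = 8/K_a = 8/(2/7) = 28.

28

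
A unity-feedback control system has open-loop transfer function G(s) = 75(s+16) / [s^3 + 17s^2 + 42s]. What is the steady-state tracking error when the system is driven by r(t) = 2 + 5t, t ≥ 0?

Factoring s from the denominator leaves a polynomial with constant term 42, so the system is type 1. Taking each input component in turn:
  • 2: tracked with zero error.
  • 5t: e_ss = 5/K_v with K_v=200/7 → 0.175.
Total e_ss = 0.175.

0.175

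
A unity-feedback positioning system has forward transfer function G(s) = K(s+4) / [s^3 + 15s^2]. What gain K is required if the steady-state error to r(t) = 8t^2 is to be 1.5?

Factoring s^2 from the denominator leaves a polynomial with constant term 15, so the system is type 2.
K_a = lim_{s→0} s^2·G(s) = K·4 / 15 = (4/15)·K.
e_ss = 16/K_a = 1.5 ⇒ K_a = 32/3 ⇒ K = (32/3)/(4/15) = 40.

40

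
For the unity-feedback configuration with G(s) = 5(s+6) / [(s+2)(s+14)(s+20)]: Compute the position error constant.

No free integrators in G(s): this is a type 0 system.
K_p = lim_{s→0} G(s) = 5·6 / (2·14·20) = 3/56.

3/56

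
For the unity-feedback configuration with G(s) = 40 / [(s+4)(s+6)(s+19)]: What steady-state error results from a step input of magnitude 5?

285/62

G(s) has no factors of s in the denominator, so the system is type 0.
K_p = lim_{s→0} G(s) = 40 / (4·6·19) = 5/57.
e_ss = 5/(1 + K_p) = 5/(62/57) = 285/62.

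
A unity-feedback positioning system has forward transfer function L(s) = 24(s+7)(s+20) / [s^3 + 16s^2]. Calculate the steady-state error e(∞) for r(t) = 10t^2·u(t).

2/21

Lowest-order denominator term is 16s^2, so the open loop has 2 poles at the origin → type 2 system.
K_a = lim_{s→0} s^2·L(s) = 24·7·20 / 16 = 210.
r(t) = 10t^2 gives R(s) = 20/s^3.
e_ss = 20/K_a = 20/210 = 2/21.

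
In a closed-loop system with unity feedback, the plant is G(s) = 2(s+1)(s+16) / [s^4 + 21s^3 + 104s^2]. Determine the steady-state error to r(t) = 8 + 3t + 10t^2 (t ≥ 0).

Factoring s^2 from the denominator leaves a polynomial with constant term 104, so the system is type 2. Treating each term separately:
  • 8: tracked with zero error.
  • 3t: tracked with zero error.
  • 10t^2: e_ss = 20/K_a with K_a=4/13 → 65.
Total e_ss = 65.

65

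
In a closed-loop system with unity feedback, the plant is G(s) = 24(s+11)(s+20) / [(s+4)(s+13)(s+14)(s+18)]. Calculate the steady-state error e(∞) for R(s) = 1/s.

273/383

G(s) has no factors of s in the denominator, so the system is type 0.
K_p = lim_{s→0} G(s) = 24·11·20 / (4·13·14·18) = 110/273.
e_ss = 1/(1 + K_p) = 1/(383/273) = 273/383.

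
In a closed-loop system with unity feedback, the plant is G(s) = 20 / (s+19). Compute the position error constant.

20/19

G(s) has no factors of s in the denominator, so the system is type 0.
K_p = lim_{s→0} G(s) = 20 / (19) = 20/19.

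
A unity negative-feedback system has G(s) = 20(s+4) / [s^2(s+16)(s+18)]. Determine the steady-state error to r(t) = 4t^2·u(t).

Two free integrators in G(s): this is a type 2 system.
K_a = lim_{s→0} s^2·G(s) = 20·4 / (16·18) = 5/18.
r(t) = 4t^2 gives R(s) = 8/s^3.
e_ss = 8/K_a = 8/(5/18) = 28.8.

28.8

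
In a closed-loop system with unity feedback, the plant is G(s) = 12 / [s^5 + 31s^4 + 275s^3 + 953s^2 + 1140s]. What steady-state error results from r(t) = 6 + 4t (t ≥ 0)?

Factoring s from the denominator leaves a polynomial with constant term 1140, so the system is type 1. Treating each term separately:
  • 6: tracked with zero error.
  • 4t: e_ss = 4/K_v with K_v=1/95 → 380.
Total e_ss = 380.

380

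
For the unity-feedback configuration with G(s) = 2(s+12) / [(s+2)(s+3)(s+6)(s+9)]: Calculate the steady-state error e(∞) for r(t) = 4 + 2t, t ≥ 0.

G(s) has no factors of s in the denominator, so the system is type 0. By superposition:
  • 4: e_ss = 4/(1+K_p) with K_p=2/27 → 108/29.
  • 2t: a type-0 system cannot track it, e_ss → ∞.
The unbounded component dominates.

infinity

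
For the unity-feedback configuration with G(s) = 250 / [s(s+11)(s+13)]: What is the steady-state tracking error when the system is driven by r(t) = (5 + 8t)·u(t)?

4.576

G(s) has one factor of s in the denominator, so the system is type 1. Taking each input component in turn:
  • 5: tracked with zero error.
  • 8t: e_ss = 8/K_v with K_v=250/143 → 4.576.
Total e_ss = 4.576.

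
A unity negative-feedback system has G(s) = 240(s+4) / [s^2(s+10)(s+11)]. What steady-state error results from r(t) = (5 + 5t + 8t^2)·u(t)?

Two free integrators in G(s): this is a type 2 system. By superposition:
  • 5: tracked with zero error.
  • 5t: tracked with zero error.
  • 8t^2: e_ss = 16/K_a with K_a=96/11 → 11/6.
Total e_ss = 11/6.

11/6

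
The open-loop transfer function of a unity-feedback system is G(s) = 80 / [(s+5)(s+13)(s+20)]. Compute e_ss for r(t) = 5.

325/69

The open loop has no poles at the origin → type 0 system.
K_p = lim_{s→0} G(s) = 80 / (5·13·20) = 4/65.
e_ss = 5/(1 + K_p) = 5/(69/65) = 325/69.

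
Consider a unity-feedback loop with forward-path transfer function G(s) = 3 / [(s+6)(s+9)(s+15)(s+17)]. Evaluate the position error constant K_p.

System type = 0 (no poles at s=0).
K_p = lim_{s→0} G(s) = 3 / (6·9·15·17) = 1/4590.

1/4590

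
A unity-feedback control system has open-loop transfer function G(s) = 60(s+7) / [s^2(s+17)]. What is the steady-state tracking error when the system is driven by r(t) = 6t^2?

17/35

System type = 2 (two poles at s=0).
K_a = lim_{s→0} s^2·G(s) = 60·7 / (17) = 420/17.
r(t) = 6t^2 gives R(s) = 12/s^3.
e_ss = 12/K_a = 12/(420/17) = 17/35.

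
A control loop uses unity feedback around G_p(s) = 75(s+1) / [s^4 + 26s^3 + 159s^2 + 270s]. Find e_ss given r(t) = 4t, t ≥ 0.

14.4

Factoring s from the denominator leaves a polynomial with constant term 270, so the system is type 1.
K_v = lim_{s→0} s·G_p(s) = 75·1 / 270 = 5/18.
e_ss = 4/K_v = 4/(5/18) = 14.4.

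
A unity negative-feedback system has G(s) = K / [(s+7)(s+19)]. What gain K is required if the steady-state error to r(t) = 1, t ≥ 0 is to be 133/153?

System type = 0 (no poles at s=0).
K_p = lim_{s→0} G(s) = K / (7·19) = (1/133)·K.
e_ss = 1/(1 + K_p) = 133/153 ⇒ 1 + (1/133)·K = 153/133 ⇒ K = 20.

20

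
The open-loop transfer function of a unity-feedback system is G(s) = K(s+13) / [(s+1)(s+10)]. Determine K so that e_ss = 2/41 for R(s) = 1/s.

15

No free integrators in G(s): this is a type 0 system.
K_p = lim_{s→0} G(s) = K·13 / (1·10) = 1.3·K.
e_ss = 1/(1 + K_p) = 2/41 ⇒ 1 + 1.3·K = 20.5 ⇒ K = 15.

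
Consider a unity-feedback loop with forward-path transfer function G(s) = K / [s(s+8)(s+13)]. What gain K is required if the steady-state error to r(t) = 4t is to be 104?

System type = 1 (one pole at s=0).
K_v = lim_{s→0} s·G(s) = K / (8·13) = (1/104)·K.
e_ss = 4/K_v = 104 ⇒ K_v = 1/26 ⇒ K = (1/26)/(1/104) = 4.

4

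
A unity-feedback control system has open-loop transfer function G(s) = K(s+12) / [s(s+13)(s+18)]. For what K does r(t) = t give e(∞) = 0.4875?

The open loop has one pole at the origin → type 1 system.
K_v = lim_{s→0} s·G(s) = K·12 / (13·18) = (2/39)·K.
e_ss = 1/K_v = 0.4875 ⇒ K_v = 80/39 ⇒ K = (80/39)/(2/39) = 40.

40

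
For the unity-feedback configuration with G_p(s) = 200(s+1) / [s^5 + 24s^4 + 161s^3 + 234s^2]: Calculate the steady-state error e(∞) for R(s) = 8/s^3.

Factoring s^2 from the denominator leaves a polynomial with constant term 234, so the system is type 2.
K_a = lim_{s→0} s^2·G_p(s) = 200·1 / 234 = 100/117.
r(t) = 4t^2 gives R(s) = 8/s^3.
e_ss = 8/K_a = 8/(100/117) = 9.36.

9.36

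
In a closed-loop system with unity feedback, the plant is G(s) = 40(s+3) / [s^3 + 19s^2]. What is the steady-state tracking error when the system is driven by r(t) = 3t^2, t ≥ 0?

0.95

Factoring s^2 from the denominator leaves a polynomial with constant term 19, so the system is type 2.
K_a = lim_{s→0} s^2·G(s) = 40·3 / 19 = 120/19.
r(t) = 3t^2 gives R(s) = 6/s^3.
e_ss = 6/K_a = 6/(120/19) = 0.95.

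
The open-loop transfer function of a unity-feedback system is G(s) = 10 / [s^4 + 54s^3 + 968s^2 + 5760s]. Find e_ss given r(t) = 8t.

Factoring s from the denominator leaves a polynomial with constant term 5760, so the system is type 1.
K_v = lim_{s→0} s·G(s) = 10 / 5760 = 1/576.
e_ss = 8/K_v = 8/(1/576) = 4608.

4608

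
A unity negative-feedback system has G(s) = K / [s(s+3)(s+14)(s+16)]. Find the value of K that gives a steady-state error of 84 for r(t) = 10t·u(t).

80

System type = 1 (one pole at s=0).
K_v = lim_{s→0} s·G(s) = K / (3·14·16) = (1/672)·K.
e_ss = 10/K_v = 84 ⇒ K_v = 5/42 ⇒ K = (5/42)/(1/672) = 80.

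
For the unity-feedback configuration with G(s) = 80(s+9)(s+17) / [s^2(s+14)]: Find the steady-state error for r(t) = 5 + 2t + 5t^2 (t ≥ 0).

The open loop has two poles at the origin → type 2 system. Taking each input component in turn:
  • 5: tracked with zero error.
  • 2t: tracked with zero error.
  • 5t^2: e_ss = 10/K_a with K_a=6120/7 → 7/612.
Total e_ss = 7/612.

7/612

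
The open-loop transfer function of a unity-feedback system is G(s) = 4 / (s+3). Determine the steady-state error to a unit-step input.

G(s) has no factors of s in the denominator, so the system is type 0.
K_p = lim_{s→0} G(s) = 4 / (3) = 4/3.
e_ss = 1/(1 + K_p) = 1/(7/3) = 3/7.

3/7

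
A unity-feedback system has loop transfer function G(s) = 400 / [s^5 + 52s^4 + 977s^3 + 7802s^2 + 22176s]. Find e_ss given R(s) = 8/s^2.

443.52

Factoring s from the denominator leaves a polynomial with constant term 22176, so the system is type 1.
K_v = lim_{s→0} s·G(s) = 400 / 22176 = 25/1386.
e_ss = 8/K_v = 8/(25/1386) = 443.52.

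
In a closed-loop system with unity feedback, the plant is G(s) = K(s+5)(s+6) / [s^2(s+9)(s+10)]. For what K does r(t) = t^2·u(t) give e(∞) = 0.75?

8

Two free integrators in G(s): this is a type 2 system.
K_a = lim_{s→0} s^2·G(s) = K·5·6 / (9·10) = (1/3)·K.
e_ss = 2/K_a = 0.75 ⇒ K_a = 8/3 ⇒ K = (8/3)/(1/3) = 8.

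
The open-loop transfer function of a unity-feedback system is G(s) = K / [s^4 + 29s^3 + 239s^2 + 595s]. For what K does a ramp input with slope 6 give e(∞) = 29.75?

120

Factoring s from the denominator leaves a polynomial with constant term 595, so the system is type 1.
K_v = lim_{s→0} s·G(s) = K / 595 = (1/595)·K.
e_ss = 6/K_v = 29.75 ⇒ K_v = 24/119 ⇒ K = (24/119)/(1/595) = 120.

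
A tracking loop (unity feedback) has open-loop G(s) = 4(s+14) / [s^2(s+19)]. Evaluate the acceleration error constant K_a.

Two free integrators in G(s): this is a type 2 system.
K_a = lim_{s→0} s^2·G(s) = 4·14 / (19) = 56/19.

56/19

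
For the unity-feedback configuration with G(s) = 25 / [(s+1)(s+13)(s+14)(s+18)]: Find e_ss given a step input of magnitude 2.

6552/3301

No free integrators in G(s): this is a type 0 system.
K_p = lim_{s→0} G(s) = 25 / (1·13·14·18) = 25/3276.
e_ss = 2/(1 + K_p) = 2/(3301/3276) = 6552/3301.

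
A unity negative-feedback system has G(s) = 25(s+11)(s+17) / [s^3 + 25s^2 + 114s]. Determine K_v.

Factoring s from the denominator leaves a polynomial with constant term 114, so the system is type 1.
K_v = lim_{s→0} s·G(s) = 25·11·17 / 114 = 4675/114.

4675/114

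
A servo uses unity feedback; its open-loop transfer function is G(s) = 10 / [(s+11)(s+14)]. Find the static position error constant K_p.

5/77

System type = 0 (no poles at s=0).
K_p = lim_{s→0} G(s) = 10 / (11·14) = 5/77.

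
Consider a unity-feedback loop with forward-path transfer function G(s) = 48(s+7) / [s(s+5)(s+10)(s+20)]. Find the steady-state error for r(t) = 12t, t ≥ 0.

250/7

G(s) has one factor of s in the denominator, so the system is type 1.
K_v = lim_{s→0} s·G(s) = 48·7 / (5·10·20) = 0.336.
e_ss = 12/K_v = 12/0.336 = 250/7.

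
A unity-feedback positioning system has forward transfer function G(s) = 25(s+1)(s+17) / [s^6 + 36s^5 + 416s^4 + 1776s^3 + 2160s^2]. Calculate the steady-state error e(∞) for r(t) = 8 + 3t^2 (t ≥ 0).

Lowest-order denominator term is 2160s^2, so the open loop has 2 poles at the origin → type 2 system. Taking each input component in turn:
  • 8: tracked with zero error.
  • 3t^2: e_ss = 6/K_a with K_a=85/432 → 2592/85.
Total e_ss = 2592/85.

2592/85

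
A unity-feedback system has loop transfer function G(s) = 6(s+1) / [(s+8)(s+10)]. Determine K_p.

No free integrators in G(s): this is a type 0 system.
K_p = lim_{s→0} G(s) = 6·1 / (8·10) = 0.075.

0.075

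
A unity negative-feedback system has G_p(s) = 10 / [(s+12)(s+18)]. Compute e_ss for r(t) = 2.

No free integrators in G_p(s): this is a type 0 system.
K_p = lim_{s→0} G_p(s) = 10 / (12·18) = 5/108.
e_ss = 2/(1 + K_p) = 2/(113/108) = 216/113.

216/113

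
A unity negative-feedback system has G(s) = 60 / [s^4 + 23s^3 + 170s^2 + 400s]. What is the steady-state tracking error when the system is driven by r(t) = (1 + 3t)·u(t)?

20

The denominator has no term below 400s — 1 pole at s=0, type 1. Treating each term separately:
  • 1: tracked with zero error.
  • 3t: e_ss = 3/K_v with K_v=0.15 → 20.
Total e_ss = 20.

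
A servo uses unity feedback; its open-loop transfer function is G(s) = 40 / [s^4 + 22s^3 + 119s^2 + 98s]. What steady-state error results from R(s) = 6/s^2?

Factoring s from the denominator leaves a polynomial with constant term 98, so the system is type 1.
K_v = lim_{s→0} s·G(s) = 40 / 98 = 20/49.
e_ss = 6/K_v = 6/(20/49) = 14.7.

14.7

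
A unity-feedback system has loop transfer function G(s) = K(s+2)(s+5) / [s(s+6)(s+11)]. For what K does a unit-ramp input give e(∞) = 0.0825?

80

System type = 1 (one pole at s=0).
K_v = lim_{s→0} s·G(s) = K·2·5 / (6·11) = (5/33)·K.
e_ss = 1/K_v = 0.0825 ⇒ K_v = 400/33 ⇒ K = (400/33)/(5/33) = 80.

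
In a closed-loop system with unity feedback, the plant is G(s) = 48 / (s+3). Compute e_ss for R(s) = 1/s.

1/17

System type = 0 (no poles at s=0).
K_p = lim_{s→0} G(s) = 48 / (3) = 16.
e_ss = 1/(1 + K_p) = 1/17.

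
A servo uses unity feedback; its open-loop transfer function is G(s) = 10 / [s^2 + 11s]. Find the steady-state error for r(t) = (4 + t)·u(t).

1.1

The denominator has no term below 11s — 1 pole at s=0, type 1. Treating each term separately:
  • 4: tracked with zero error.
  • t: e_ss = 1/K_v with K_v=10/11 → 1.1.
Total e_ss = 1.1.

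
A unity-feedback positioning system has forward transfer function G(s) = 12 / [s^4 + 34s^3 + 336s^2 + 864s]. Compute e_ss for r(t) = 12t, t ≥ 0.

864

Factoring s from the denominator leaves a polynomial with constant term 864, so the system is type 1.
K_v = lim_{s→0} s·G(s) = 12 / 864 = 1/72.
e_ss = 12/K_v = 12/(1/72) = 864.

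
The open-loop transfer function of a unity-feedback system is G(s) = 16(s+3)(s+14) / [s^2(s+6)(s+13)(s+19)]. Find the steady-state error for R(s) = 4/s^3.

The open loop has two poles at the origin → type 2 system.
K_a = lim_{s→0} s^2·G(s) = 16·3·14 / (6·13·19) = 112/247.
r(t) = 2t^2 gives R(s) = 4/s^3.
e_ss = 4/K_a = 4/(112/247) = 247/28.

247/28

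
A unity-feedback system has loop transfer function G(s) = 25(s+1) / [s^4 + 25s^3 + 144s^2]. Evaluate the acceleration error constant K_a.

25/144

Lowest-order denominator term is 144s^2, so the open loop has 2 poles at the origin → type 2 system.
K_a = lim_{s→0} s^2·G(s) = 25·1 / 144 = 25/144.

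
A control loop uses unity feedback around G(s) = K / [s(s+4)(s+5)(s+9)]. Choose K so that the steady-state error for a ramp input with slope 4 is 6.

120

System type = 1 (one pole at s=0).
K_v = lim_{s→0} s·G(s) = K / (4·5·9) = (1/180)·K.
e_ss = 4/K_v = 6 ⇒ K_v = 2/3 ⇒ K = (2/3)/(1/180) = 120.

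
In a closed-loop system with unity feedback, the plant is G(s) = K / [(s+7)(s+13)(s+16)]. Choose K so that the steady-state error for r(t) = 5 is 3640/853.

250

System type = 0 (no poles at s=0).
K_p = lim_{s→0} G(s) = K / (7·13·16) = (1/1456)·K.
e_ss = 5/(1 + K_p) = 3640/853 ⇒ 1 + (1/1456)·K = 853/728 ⇒ K = 250.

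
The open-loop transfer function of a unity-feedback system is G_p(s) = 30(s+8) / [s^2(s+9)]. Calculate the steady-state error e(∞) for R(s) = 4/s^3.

Two free integrators in G_p(s): this is a type 2 system.
K_a = lim_{s→0} s^2·G_p(s) = 30·8 / (9) = 80/3.
r(t) = 2t^2 gives R(s) = 4/s^3.
e_ss = 4/K_a = 4/(80/3) = 0.15.

0.15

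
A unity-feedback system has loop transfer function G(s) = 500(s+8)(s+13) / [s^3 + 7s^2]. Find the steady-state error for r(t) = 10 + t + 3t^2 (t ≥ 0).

21/26000

The denominator has no term below 7s^2 — 2 poles at s=0, type 2. Taking each input component in turn:
  • 10: tracked with zero error.
  • t: tracked with zero error.
  • 3t^2: e_ss = 6/K_a with K_a=52000/7 → 21/26000.
Total e_ss = 21/26000.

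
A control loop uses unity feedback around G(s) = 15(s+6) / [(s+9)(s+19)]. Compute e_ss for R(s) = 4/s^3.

No free integrators in G(s): this is a type 0 system.
For a type-0 system K_a = 0, so e_ss to a parabolic input is unbounded.

infinity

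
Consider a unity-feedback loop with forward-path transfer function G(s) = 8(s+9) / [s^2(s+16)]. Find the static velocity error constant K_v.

infinity

K_v = lim_{s→0} s·G(s); with 2 poles at the origin the limit diverges, so K_v = ∞.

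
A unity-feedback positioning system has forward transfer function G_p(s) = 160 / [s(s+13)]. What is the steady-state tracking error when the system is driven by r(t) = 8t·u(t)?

0.65

One free integrator in G_p(s): this is a type 1 system.
K_v = lim_{s→0} s·G_p(s) = 160 / (13) = 160/13.
e_ss = 8/K_v = 8/(160/13) = 0.65.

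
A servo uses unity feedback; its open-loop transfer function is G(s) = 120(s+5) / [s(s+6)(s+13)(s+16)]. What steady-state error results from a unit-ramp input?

2.08

System type = 1 (one pole at s=0).
K_v = lim_{s→0} s·G(s) = 120·5 / (6·13·16) = 25/52.
e_ss = 1/K_v = 1/(25/52) = 2.08.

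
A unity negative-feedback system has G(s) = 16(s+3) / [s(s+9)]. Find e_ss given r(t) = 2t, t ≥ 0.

The open loop has one pole at the origin → type 1 system.
K_v = lim_{s→0} s·G(s) = 16·3 / (9) = 16/3.
e_ss = 2/K_v = 2/(16/3) = 0.375.

0.375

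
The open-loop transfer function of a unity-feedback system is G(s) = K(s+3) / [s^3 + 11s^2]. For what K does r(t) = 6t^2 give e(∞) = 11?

4

The denominator has no term below 11s^2 — 2 poles at s=0, type 2.
K_a = lim_{s→0} s^2·G(s) = K·3 / 11 = (3/11)·K.
e_ss = 12/K_a = 11 ⇒ K_a = 12/11 ⇒ K = (12/11)/(3/11) = 4.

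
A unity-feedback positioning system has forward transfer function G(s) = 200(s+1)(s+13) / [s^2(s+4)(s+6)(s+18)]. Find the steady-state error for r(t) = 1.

0

The open loop has two poles at the origin → type 2 system.
K_p = ∞ for a type-2 system; e_ss to a step is zero.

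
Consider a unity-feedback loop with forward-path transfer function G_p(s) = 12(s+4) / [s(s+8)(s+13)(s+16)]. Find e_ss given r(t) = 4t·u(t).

416/3

G_p(s) has one factor of s in the denominator, so the system is type 1.
K_v = lim_{s→0} s·G_p(s) = 12·4 / (8·13·16) = 3/104.
e_ss = 4/K_v = 4/(3/104) = 416/3.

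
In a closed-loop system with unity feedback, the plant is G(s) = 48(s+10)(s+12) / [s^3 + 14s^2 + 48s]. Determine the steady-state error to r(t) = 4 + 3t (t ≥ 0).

0.025

Lowest-order denominator term is 48s, so the open loop has 1 pole at the origin → type 1 system. By superposition:
  • 4: tracked with zero error.
  • 3t: e_ss = 3/K_v with K_v=120 → 0.025.
Total e_ss = 0.025.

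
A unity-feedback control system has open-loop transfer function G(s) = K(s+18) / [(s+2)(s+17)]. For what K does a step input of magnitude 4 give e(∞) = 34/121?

25

No free integrators in G(s): this is a type 0 system.
K_p = lim_{s→0} G(s) = K·18 / (2·17) = (9/17)·K.
e_ss = 4/(1 + K_p) = 34/121 ⇒ 1 + (9/17)·K = 242/17 ⇒ K = 25.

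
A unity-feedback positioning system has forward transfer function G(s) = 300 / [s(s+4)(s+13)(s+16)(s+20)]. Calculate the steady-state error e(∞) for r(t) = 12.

0

The open loop has one pole at the origin → type 1 system.
A type-1 system has K_p = ∞, so it tracks a step input with zero steady-state error.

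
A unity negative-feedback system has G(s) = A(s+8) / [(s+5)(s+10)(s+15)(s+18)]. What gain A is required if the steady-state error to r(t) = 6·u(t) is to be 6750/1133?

12

The open loop has no poles at the origin → type 0 system.
K_p = lim_{s→0} G(s) = A·8 / (5·10·15·18) = (2/3375)·A.
e_ss = 6/(1 + K_p) = 6750/1133 ⇒ 1 + (2/3375)·A = 1133/1125 ⇒ A = 12.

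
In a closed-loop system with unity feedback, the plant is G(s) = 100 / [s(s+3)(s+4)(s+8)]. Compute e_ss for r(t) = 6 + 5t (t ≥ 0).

One free integrator in G(s): this is a type 1 system. Treating each term separately:
  • 6: tracked with zero error.
  • 5t: e_ss = 5/K_v with K_v=25/24 → 4.8.
Total e_ss = 4.8.

4.8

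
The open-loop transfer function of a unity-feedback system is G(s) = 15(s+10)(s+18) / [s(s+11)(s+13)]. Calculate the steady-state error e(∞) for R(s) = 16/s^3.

infinity

G(s) has one factor of s in the denominator, so the system is type 1.
For a type-1 system K_a = 0, so e_ss to a parabolic input is unbounded.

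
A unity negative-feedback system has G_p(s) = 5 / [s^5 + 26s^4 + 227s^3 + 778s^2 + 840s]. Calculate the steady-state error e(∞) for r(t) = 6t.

Factoring s from the denominator leaves a polynomial with constant term 840, so the system is type 1.
K_v = lim_{s→0} s·G_p(s) = 5 / 840 = 1/168.
e_ss = 6/K_v = 6/(1/168) = 1008.

1008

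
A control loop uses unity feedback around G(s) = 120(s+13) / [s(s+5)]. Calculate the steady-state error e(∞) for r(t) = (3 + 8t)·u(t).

G(s) has one factor of s in the denominator, so the system is type 1. Taking each input component in turn:
  • 3: tracked with zero error.
  • 8t: e_ss = 8/K_v with K_v=312 → 1/39.
Total e_ss = 1/39.

1/39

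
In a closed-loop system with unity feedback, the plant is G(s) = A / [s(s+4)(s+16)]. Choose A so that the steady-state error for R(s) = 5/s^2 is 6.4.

The open loop has one pole at the origin → type 1 system.
K_v = lim_{s→0} s·G(s) = A / (4·16) = (1/64)·A.
e_ss = 5/K_v = 6.4 ⇒ K_v = 25/32 ⇒ A = (25/32)/(1/64) = 50.

50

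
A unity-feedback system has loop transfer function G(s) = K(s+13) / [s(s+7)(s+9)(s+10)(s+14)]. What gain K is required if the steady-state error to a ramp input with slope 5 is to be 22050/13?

2

G(s) has one factor of s in the denominator, so the system is type 1.
K_v = lim_{s→0} s·G(s) = K·13 / (7·9·10·14) = (13/8820)·K.
e_ss = 5/K_v = 22050/13 ⇒ K_v = 13/4410 ⇒ K = (13/4410)/(13/8820) = 2.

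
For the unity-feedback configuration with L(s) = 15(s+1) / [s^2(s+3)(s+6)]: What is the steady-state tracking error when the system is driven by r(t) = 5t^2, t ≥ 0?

12

L(s) has two factors of s in the denominator, so the system is type 2.
K_a = lim_{s→0} s^2·L(s) = 15·1 / (3·6) = 5/6.
r(t) = 5t^2 gives R(s) = 10/s^3.
e_ss = 10/K_a = 10/(5/6) = 12.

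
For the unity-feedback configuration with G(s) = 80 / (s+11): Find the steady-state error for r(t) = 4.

44/91

G(s) has no factors of s in the denominator, so the system is type 0.
K_p = lim_{s→0} G(s) = 80 / (11) = 80/11.
e_ss = 4/(1 + K_p) = 4/(91/11) = 44/91.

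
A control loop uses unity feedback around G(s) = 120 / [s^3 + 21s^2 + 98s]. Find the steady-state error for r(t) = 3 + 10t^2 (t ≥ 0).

infinity

The denominator has no term below 98s — 1 pole at s=0, type 1. Taking each input component in turn:
  • 3: tracked with zero error.
  • 10t^2: a type-1 system cannot track it, e_ss → ∞.
The unbounded component dominates.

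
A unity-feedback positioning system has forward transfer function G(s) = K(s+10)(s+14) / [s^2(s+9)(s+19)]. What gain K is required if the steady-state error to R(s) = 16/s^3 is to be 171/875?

100

G(s) has two factors of s in the denominator, so the system is type 2.
K_a = lim_{s→0} s^2·G(s) = K·10·14 / (9·19) = (140/171)·K.
e_ss = 16/K_a = 171/875 ⇒ K_a = 14000/171 ⇒ K = (14000/171)/(140/171) = 100.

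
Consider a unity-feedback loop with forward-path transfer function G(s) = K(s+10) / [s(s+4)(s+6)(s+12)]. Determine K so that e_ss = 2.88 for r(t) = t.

G(s) has one factor of s in the denominator, so the system is type 1.
K_v = lim_{s→0} s·G(s) = K·10 / (4·6·12) = (5/144)·K.
e_ss = 1/K_v = 2.88 ⇒ K_v = 25/72 ⇒ K = (25/72)/(5/144) = 10.

10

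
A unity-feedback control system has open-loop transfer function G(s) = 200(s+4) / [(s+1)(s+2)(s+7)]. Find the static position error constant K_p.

The open loop has no poles at the origin → type 0 system.
K_p = lim_{s→0} G(s) = 200·4 / (1·2·7) = 400/7.

400/7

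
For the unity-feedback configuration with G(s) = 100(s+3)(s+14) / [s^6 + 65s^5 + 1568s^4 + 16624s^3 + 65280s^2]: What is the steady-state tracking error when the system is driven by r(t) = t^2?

1088/35

Lowest-order denominator term is 65280s^2, so the open loop has 2 poles at the origin → type 2 system.
K_a = lim_{s→0} s^2·G(s) = 100·3·14 / 65280 = 35/544.
r(t) = t^2 gives R(s) = 2/s^3.
e_ss = 2/K_a = 2/(35/544) = 1088/35.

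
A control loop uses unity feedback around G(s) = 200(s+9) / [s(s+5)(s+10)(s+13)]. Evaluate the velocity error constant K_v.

36/13

The open loop has one pole at the origin → type 1 system.
K_v = lim_{s→0} s·G(s) = 200·9 / (5·10·13) = 36/13.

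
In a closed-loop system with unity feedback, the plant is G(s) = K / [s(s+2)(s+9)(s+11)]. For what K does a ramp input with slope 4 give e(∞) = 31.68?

System type = 1 (one pole at s=0).
K_v = lim_{s→0} s·G(s) = K / (2·9·11) = (1/198)·K.
e_ss = 4/K_v = 31.68 ⇒ K_v = 25/198 ⇒ K = (25/198)/(1/198) = 25.

25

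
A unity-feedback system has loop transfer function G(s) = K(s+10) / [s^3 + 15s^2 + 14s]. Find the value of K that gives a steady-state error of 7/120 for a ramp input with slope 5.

120

The denominator has no term below 14s — 1 pole at s=0, type 1.
K_v = lim_{s→0} s·G(s) = K·10 / 14 = (5/7)·K.
e_ss = 5/K_v = 7/120 ⇒ K_v = 600/7 ⇒ K = (600/7)/(5/7) = 120.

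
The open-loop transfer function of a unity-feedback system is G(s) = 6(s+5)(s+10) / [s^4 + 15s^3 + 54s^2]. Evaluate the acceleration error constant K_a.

The denominator has no term below 54s^2 — 2 poles at s=0, type 2.
K_a = lim_{s→0} s^2·G(s) = 6·5·10 / 54 = 50/9.

50/9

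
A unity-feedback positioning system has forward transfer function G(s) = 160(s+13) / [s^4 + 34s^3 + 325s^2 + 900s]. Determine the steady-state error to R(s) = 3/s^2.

135/104

Lowest-order denominator term is 900s, so the open loop has 1 pole at the origin → type 1 system.
K_v = lim_{s→0} s·G(s) = 160·13 / 900 = 104/45.
e_ss = 3/K_v = 3/(104/45) = 135/104.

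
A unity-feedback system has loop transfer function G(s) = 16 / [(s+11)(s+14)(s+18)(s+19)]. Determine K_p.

No free integrators in G(s): this is a type 0 system.
K_p = lim_{s→0} G(s) = 16 / (11·14·18·19) = 4/13167.

4/13167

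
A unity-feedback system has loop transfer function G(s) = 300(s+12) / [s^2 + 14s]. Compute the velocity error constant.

The denominator has no term below 14s — 1 pole at s=0, type 1.
K_v = lim_{s→0} s·G(s) = 300·12 / 14 = 1800/7.

1800/7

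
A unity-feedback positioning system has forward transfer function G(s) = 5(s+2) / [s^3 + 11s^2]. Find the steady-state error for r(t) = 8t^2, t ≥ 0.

Factoring s^2 from the denominator leaves a polynomial with constant term 11, so the system is type 2.
K_a = lim_{s→0} s^2·G(s) = 5·2 / 11 = 10/11.
r(t) = 8t^2 gives R(s) = 16/s^3.
e_ss = 16/K_a = 16/(10/11) = 17.6.

17.6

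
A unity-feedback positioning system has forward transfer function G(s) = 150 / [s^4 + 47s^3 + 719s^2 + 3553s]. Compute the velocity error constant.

150/3553

The denominator has no term below 3553s — 1 pole at s=0, type 1.
K_v = lim_{s→0} s·G(s) = 150 / 3553 = 150/3553.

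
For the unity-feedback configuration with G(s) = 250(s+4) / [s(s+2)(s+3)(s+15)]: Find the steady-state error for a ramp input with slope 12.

1.08

System type = 1 (one pole at s=0).
K_v = lim_{s→0} s·G(s) = 250·4 / (2·3·15) = 100/9.
e_ss = 12/K_v = 12/(100/9) = 1.08.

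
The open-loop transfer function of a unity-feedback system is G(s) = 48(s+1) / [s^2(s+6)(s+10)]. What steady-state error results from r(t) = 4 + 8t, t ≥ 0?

0

Two free integrators in G(s): this is a type 2 system. Taking each input component in turn:
  • 4: tracked with zero error.
  • 8t: tracked with zero error.
Total e_ss = 0.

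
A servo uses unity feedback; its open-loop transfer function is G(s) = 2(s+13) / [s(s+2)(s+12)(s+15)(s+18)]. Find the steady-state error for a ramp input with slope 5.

16200/13

System type = 1 (one pole at s=0).
K_v = lim_{s→0} s·G(s) = 2·13 / (2·12·15·18) = 13/3240.
e_ss = 5/K_v = 5/(13/3240) = 16200/13.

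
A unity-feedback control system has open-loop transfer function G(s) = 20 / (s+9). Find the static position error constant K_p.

No free integrators in G(s): this is a type 0 system.
K_p = lim_{s→0} G(s) = 20 / (9) = 20/9.

20/9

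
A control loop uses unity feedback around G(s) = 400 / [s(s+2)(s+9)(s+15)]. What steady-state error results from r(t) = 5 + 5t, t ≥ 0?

3.375

One free integrator in G(s): this is a type 1 system. By superposition:
  • 5: tracked with zero error.
  • 5t: e_ss = 5/K_v with K_v=40/27 → 3.375.
Total e_ss = 3.375.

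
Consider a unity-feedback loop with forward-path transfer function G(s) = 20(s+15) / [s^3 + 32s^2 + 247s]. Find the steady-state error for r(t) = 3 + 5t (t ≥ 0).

The denominator has no term below 247s — 1 pole at s=0, type 1. Taking each input component in turn:
  • 3: tracked with zero error.
  • 5t: e_ss = 5/K_v with K_v=300/247 → 247/60.
Total e_ss = 247/60.

247/60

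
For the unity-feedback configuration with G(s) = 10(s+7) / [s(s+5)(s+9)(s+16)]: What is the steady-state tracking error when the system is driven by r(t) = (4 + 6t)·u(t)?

The open loop has one pole at the origin → type 1 system. By superposition:
  • 4: tracked with zero error.
  • 6t: e_ss = 6/K_v with K_v=7/72 → 432/7.
Total e_ss = 432/7.

432/7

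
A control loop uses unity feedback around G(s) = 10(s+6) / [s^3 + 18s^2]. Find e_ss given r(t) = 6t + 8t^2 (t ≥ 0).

The denominator has no term below 18s^2 — 2 poles at s=0, type 2. Taking each input component in turn:
  • 6t: tracked with zero error.
  • 8t^2: e_ss = 16/K_a with K_a=10/3 → 4.8.
Total e_ss = 4.8.

4.8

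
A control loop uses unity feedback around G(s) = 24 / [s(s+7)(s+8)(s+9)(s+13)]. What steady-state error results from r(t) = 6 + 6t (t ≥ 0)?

1638

One free integrator in G(s): this is a type 1 system. By superposition:
  • 6: tracked with zero error.
  • 6t: e_ss = 6/K_v with K_v=1/273 → 1638.
Total e_ss = 1638.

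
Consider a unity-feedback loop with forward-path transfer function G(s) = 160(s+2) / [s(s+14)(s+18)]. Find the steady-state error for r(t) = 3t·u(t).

2.3625

One free integrator in G(s): this is a type 1 system.
K_v = lim_{s→0} s·G(s) = 160·2 / (14·18) = 80/63.
e_ss = 3/K_v = 3/(80/63) = 2.3625.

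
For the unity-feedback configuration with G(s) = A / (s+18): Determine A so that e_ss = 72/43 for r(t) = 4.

25

System type = 0 (no poles at s=0).
K_p = lim_{s→0} G(s) = A / (18) = (1/18)·A.
e_ss = 4/(1 + K_p) = 72/43 ⇒ 1 + (1/18)·A = 43/18 ⇒ A = 25.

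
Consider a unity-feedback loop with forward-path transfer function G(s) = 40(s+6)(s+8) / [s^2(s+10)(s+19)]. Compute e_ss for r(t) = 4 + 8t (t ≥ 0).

0

G(s) has two factors of s in the denominator, so the system is type 2. Treating each term separately:
  • 4: tracked with zero error.
  • 8t: tracked with zero error.
Total e_ss = 0.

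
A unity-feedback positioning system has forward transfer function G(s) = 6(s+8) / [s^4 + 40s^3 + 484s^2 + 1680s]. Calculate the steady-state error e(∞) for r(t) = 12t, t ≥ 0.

420

The denominator has no term below 1680s — 1 pole at s=0, type 1.
K_v = lim_{s→0} s·G(s) = 6·8 / 1680 = 1/35.
e_ss = 12/K_v = 12/(1/35) = 420.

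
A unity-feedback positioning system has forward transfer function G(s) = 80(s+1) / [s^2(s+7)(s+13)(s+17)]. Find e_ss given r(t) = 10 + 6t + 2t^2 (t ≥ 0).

The open loop has two poles at the origin → type 2 system. Treating each term separately:
  • 10: tracked with zero error.
  • 6t: tracked with zero error.
  • 2t^2: e_ss = 4/K_a with K_a=80/1547 → 77.35.
Total e_ss = 77.35.

77.35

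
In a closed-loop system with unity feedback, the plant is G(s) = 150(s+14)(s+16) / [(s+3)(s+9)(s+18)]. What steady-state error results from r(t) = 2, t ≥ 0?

The open loop has no poles at the origin → type 0 system.
K_p = lim_{s→0} G(s) = 150·14·16 / (3·9·18) = 5600/81.
e_ss = 2/(1 + K_p) = 2/(5681/81) = 162/5681.

162/5681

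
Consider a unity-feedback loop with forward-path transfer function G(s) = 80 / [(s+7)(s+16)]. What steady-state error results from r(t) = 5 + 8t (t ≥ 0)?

The open loop has no poles at the origin → type 0 system. Treating each term separately:
  • 5: e_ss = 5/(1+K_p) with K_p=5/7 → 35/12.
  • 8t: a type-0 system cannot track it, e_ss → ∞.
The unbounded component dominates.

infinity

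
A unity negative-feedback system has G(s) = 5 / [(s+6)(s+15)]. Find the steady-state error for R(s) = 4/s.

The open loop has no poles at the origin → type 0 system.
K_p = lim_{s→0} G(s) = 5 / (6·15) = 1/18.
e_ss = 4/(1 + K_p) = 4/(19/18) = 72/19.

72/19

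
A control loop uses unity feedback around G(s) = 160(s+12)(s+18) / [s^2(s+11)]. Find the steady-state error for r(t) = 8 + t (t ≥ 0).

G(s) has two factors of s in the denominator, so the system is type 2. By superposition:
  • 8: tracked with zero error.
  • t: tracked with zero error.
Total e_ss = 0.

0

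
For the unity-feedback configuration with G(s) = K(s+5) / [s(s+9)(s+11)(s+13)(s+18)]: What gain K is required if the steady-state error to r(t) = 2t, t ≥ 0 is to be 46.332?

G(s) has one factor of s in the denominator, so the system is type 1.
K_v = lim_{s→0} s·G(s) = K·5 / (9·11·13·18) = (5/23166)·K.
e_ss = 2/K_v = 46.332 ⇒ K_v = 500/11583 ⇒ K = (500/11583)/(5/23166) = 200.

200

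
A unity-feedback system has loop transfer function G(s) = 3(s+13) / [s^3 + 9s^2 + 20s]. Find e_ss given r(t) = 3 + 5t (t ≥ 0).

100/39

Lowest-order denominator term is 20s, so the open loop has 1 pole at the origin → type 1 system. Taking each input component in turn:
  • 3: tracked with zero error.
  • 5t: e_ss = 5/K_v with K_v=1.95 → 100/39.
Total e_ss = 100/39.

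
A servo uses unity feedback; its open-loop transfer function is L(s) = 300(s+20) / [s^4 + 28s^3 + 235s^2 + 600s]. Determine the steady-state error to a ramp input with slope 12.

1.2

Lowest-order denominator term is 600s, so the open loop has 1 pole at the origin → type 1 system.
K_v = lim_{s→0} s·L(s) = 300·20 / 600 = 10.
e_ss = 12/K_v = 12/10 = 1.2.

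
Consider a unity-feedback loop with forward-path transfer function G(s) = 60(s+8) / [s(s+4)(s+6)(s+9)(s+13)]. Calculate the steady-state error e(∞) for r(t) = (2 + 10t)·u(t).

G(s) has one factor of s in the denominator, so the system is type 1. Taking each input component in turn:
  • 2: tracked with zero error.
  • 10t: e_ss = 10/K_v with K_v=20/117 → 58.5.
Total e_ss = 58.5.

58.5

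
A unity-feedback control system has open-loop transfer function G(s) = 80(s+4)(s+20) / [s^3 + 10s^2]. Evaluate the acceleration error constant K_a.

The denominator has no term below 10s^2 — 2 poles at s=0, type 2.
K_a = lim_{s→0} s^2·G(s) = 80·4·20 / 10 = 640.

640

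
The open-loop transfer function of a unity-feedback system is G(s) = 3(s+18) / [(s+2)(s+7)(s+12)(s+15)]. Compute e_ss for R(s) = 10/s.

1400/143

No free integrators in G(s): this is a type 0 system.
K_p = lim_{s→0} G(s) = 3·18 / (2·7·12·15) = 3/140.
e_ss = 10/(1 + K_p) = 10/(143/140) = 1400/143.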